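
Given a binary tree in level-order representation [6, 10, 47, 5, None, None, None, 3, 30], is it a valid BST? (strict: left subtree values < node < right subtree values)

Level-order array: [6, 10, 47, 5, None, None, None, 3, 30]
Validate using subtree bounds (lo, hi): at each node, require lo < value < hi,
then recurse left with hi=value and right with lo=value.
Preorder trace (stopping at first violation):
  at node 6 with bounds (-inf, +inf): OK
  at node 10 with bounds (-inf, 6): VIOLATION
Node 10 violates its bound: not (-inf < 10 < 6).
Result: Not a valid BST


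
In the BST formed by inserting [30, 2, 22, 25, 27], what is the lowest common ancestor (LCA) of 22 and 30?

Tree insertion order: [30, 2, 22, 25, 27]
Tree (level-order array): [30, 2, None, None, 22, None, 25, None, 27]
In a BST, the LCA of p=22, q=30 is the first node v on the
root-to-leaf path with p <= v <= q (go left if both < v, right if both > v).
Walk from root:
  at 30: 22 <= 30 <= 30, this is the LCA
LCA = 30


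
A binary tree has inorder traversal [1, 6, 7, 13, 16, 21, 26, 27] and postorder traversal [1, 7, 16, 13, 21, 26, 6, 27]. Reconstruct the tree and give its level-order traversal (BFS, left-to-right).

Inorder:   [1, 6, 7, 13, 16, 21, 26, 27]
Postorder: [1, 7, 16, 13, 21, 26, 6, 27]
Algorithm: postorder visits root last, so walk postorder right-to-left;
each value is the root of the current inorder slice — split it at that
value, recurse on the right subtree first, then the left.
Recursive splits:
  root=27; inorder splits into left=[1, 6, 7, 13, 16, 21, 26], right=[]
  root=6; inorder splits into left=[1], right=[7, 13, 16, 21, 26]
  root=26; inorder splits into left=[7, 13, 16, 21], right=[]
  root=21; inorder splits into left=[7, 13, 16], right=[]
  root=13; inorder splits into left=[7], right=[16]
  root=16; inorder splits into left=[], right=[]
  root=7; inorder splits into left=[], right=[]
  root=1; inorder splits into left=[], right=[]
Reconstructed level-order: [27, 6, 1, 26, 21, 13, 7, 16]


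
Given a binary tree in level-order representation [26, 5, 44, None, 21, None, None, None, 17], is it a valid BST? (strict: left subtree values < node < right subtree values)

Level-order array: [26, 5, 44, None, 21, None, None, None, 17]
Validate using subtree bounds (lo, hi): at each node, require lo < value < hi,
then recurse left with hi=value and right with lo=value.
Preorder trace (stopping at first violation):
  at node 26 with bounds (-inf, +inf): OK
  at node 5 with bounds (-inf, 26): OK
  at node 21 with bounds (5, 26): OK
  at node 17 with bounds (21, 26): VIOLATION
Node 17 violates its bound: not (21 < 17 < 26).
Result: Not a valid BST


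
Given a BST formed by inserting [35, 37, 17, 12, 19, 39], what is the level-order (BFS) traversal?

Tree insertion order: [35, 37, 17, 12, 19, 39]
Tree (level-order array): [35, 17, 37, 12, 19, None, 39]
BFS from the root, enqueuing left then right child of each popped node:
  queue [35] -> pop 35, enqueue [17, 37], visited so far: [35]
  queue [17, 37] -> pop 17, enqueue [12, 19], visited so far: [35, 17]
  queue [37, 12, 19] -> pop 37, enqueue [39], visited so far: [35, 17, 37]
  queue [12, 19, 39] -> pop 12, enqueue [none], visited so far: [35, 17, 37, 12]
  queue [19, 39] -> pop 19, enqueue [none], visited so far: [35, 17, 37, 12, 19]
  queue [39] -> pop 39, enqueue [none], visited so far: [35, 17, 37, 12, 19, 39]
Result: [35, 17, 37, 12, 19, 39]


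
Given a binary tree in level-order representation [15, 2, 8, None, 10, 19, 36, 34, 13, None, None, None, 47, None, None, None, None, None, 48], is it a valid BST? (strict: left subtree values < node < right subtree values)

Level-order array: [15, 2, 8, None, 10, 19, 36, 34, 13, None, None, None, 47, None, None, None, None, None, 48]
Validate using subtree bounds (lo, hi): at each node, require lo < value < hi,
then recurse left with hi=value and right with lo=value.
Preorder trace (stopping at first violation):
  at node 15 with bounds (-inf, +inf): OK
  at node 2 with bounds (-inf, 15): OK
  at node 10 with bounds (2, 15): OK
  at node 34 with bounds (2, 10): VIOLATION
Node 34 violates its bound: not (2 < 34 < 10).
Result: Not a valid BST


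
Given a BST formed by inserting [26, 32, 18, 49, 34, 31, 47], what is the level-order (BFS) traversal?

Tree insertion order: [26, 32, 18, 49, 34, 31, 47]
Tree (level-order array): [26, 18, 32, None, None, 31, 49, None, None, 34, None, None, 47]
BFS from the root, enqueuing left then right child of each popped node:
  queue [26] -> pop 26, enqueue [18, 32], visited so far: [26]
  queue [18, 32] -> pop 18, enqueue [none], visited so far: [26, 18]
  queue [32] -> pop 32, enqueue [31, 49], visited so far: [26, 18, 32]
  queue [31, 49] -> pop 31, enqueue [none], visited so far: [26, 18, 32, 31]
  queue [49] -> pop 49, enqueue [34], visited so far: [26, 18, 32, 31, 49]
  queue [34] -> pop 34, enqueue [47], visited so far: [26, 18, 32, 31, 49, 34]
  queue [47] -> pop 47, enqueue [none], visited so far: [26, 18, 32, 31, 49, 34, 47]
Result: [26, 18, 32, 31, 49, 34, 47]


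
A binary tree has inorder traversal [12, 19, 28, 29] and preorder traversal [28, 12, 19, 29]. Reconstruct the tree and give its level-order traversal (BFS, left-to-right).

Inorder:  [12, 19, 28, 29]
Preorder: [28, 12, 19, 29]
Algorithm: preorder visits root first, so consume preorder in order;
for each root, split the current inorder slice at that value into
left-subtree inorder and right-subtree inorder, then recurse.
Recursive splits:
  root=28; inorder splits into left=[12, 19], right=[29]
  root=12; inorder splits into left=[], right=[19]
  root=19; inorder splits into left=[], right=[]
  root=29; inorder splits into left=[], right=[]
Reconstructed level-order: [28, 12, 29, 19]


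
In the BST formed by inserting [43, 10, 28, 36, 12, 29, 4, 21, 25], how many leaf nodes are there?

Tree built from: [43, 10, 28, 36, 12, 29, 4, 21, 25]
Tree (level-order array): [43, 10, None, 4, 28, None, None, 12, 36, None, 21, 29, None, None, 25]
Rule: A leaf has 0 children.
Per-node child counts:
  node 43: 1 child(ren)
  node 10: 2 child(ren)
  node 4: 0 child(ren)
  node 28: 2 child(ren)
  node 12: 1 child(ren)
  node 21: 1 child(ren)
  node 25: 0 child(ren)
  node 36: 1 child(ren)
  node 29: 0 child(ren)
Matching nodes: [4, 25, 29]
Count of leaf nodes: 3


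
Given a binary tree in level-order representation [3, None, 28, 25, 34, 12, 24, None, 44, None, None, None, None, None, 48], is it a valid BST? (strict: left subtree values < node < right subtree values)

Level-order array: [3, None, 28, 25, 34, 12, 24, None, 44, None, None, None, None, None, 48]
Validate using subtree bounds (lo, hi): at each node, require lo < value < hi,
then recurse left with hi=value and right with lo=value.
Preorder trace (stopping at first violation):
  at node 3 with bounds (-inf, +inf): OK
  at node 28 with bounds (3, +inf): OK
  at node 25 with bounds (3, 28): OK
  at node 12 with bounds (3, 25): OK
  at node 24 with bounds (25, 28): VIOLATION
Node 24 violates its bound: not (25 < 24 < 28).
Result: Not a valid BST


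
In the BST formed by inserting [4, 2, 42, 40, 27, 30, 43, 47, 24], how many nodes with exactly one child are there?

Tree built from: [4, 2, 42, 40, 27, 30, 43, 47, 24]
Tree (level-order array): [4, 2, 42, None, None, 40, 43, 27, None, None, 47, 24, 30]
Rule: These are nodes with exactly 1 non-null child.
Per-node child counts:
  node 4: 2 child(ren)
  node 2: 0 child(ren)
  node 42: 2 child(ren)
  node 40: 1 child(ren)
  node 27: 2 child(ren)
  node 24: 0 child(ren)
  node 30: 0 child(ren)
  node 43: 1 child(ren)
  node 47: 0 child(ren)
Matching nodes: [40, 43]
Count of nodes with exactly one child: 2


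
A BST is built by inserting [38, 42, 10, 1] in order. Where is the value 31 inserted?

Starting tree (level order): [38, 10, 42, 1]
Insertion path: 38 -> 10
Result: insert 31 as right child of 10
Final tree (level order): [38, 10, 42, 1, 31]


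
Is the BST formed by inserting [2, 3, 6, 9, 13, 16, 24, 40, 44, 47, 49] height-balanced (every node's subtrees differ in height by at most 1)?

Tree (level-order array): [2, None, 3, None, 6, None, 9, None, 13, None, 16, None, 24, None, 40, None, 44, None, 47, None, 49]
Definition: a tree is height-balanced if, at every node, |h(left) - h(right)| <= 1 (empty subtree has height -1).
Bottom-up per-node check:
  node 49: h_left=-1, h_right=-1, diff=0 [OK], height=0
  node 47: h_left=-1, h_right=0, diff=1 [OK], height=1
  node 44: h_left=-1, h_right=1, diff=2 [FAIL (|-1-1|=2 > 1)], height=2
  node 40: h_left=-1, h_right=2, diff=3 [FAIL (|-1-2|=3 > 1)], height=3
  node 24: h_left=-1, h_right=3, diff=4 [FAIL (|-1-3|=4 > 1)], height=4
  node 16: h_left=-1, h_right=4, diff=5 [FAIL (|-1-4|=5 > 1)], height=5
  node 13: h_left=-1, h_right=5, diff=6 [FAIL (|-1-5|=6 > 1)], height=6
  node 9: h_left=-1, h_right=6, diff=7 [FAIL (|-1-6|=7 > 1)], height=7
  node 6: h_left=-1, h_right=7, diff=8 [FAIL (|-1-7|=8 > 1)], height=8
  node 3: h_left=-1, h_right=8, diff=9 [FAIL (|-1-8|=9 > 1)], height=9
  node 2: h_left=-1, h_right=9, diff=10 [FAIL (|-1-9|=10 > 1)], height=10
Node 44 violates the condition: |-1 - 1| = 2 > 1.
Result: Not balanced


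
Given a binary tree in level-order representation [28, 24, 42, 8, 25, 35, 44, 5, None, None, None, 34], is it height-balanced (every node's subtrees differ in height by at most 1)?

Tree (level-order array): [28, 24, 42, 8, 25, 35, 44, 5, None, None, None, 34]
Definition: a tree is height-balanced if, at every node, |h(left) - h(right)| <= 1 (empty subtree has height -1).
Bottom-up per-node check:
  node 5: h_left=-1, h_right=-1, diff=0 [OK], height=0
  node 8: h_left=0, h_right=-1, diff=1 [OK], height=1
  node 25: h_left=-1, h_right=-1, diff=0 [OK], height=0
  node 24: h_left=1, h_right=0, diff=1 [OK], height=2
  node 34: h_left=-1, h_right=-1, diff=0 [OK], height=0
  node 35: h_left=0, h_right=-1, diff=1 [OK], height=1
  node 44: h_left=-1, h_right=-1, diff=0 [OK], height=0
  node 42: h_left=1, h_right=0, diff=1 [OK], height=2
  node 28: h_left=2, h_right=2, diff=0 [OK], height=3
All nodes satisfy the balance condition.
Result: Balanced


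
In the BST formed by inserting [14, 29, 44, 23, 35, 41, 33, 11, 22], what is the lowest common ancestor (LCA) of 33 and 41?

Tree insertion order: [14, 29, 44, 23, 35, 41, 33, 11, 22]
Tree (level-order array): [14, 11, 29, None, None, 23, 44, 22, None, 35, None, None, None, 33, 41]
In a BST, the LCA of p=33, q=41 is the first node v on the
root-to-leaf path with p <= v <= q (go left if both < v, right if both > v).
Walk from root:
  at 14: both 33 and 41 > 14, go right
  at 29: both 33 and 41 > 29, go right
  at 44: both 33 and 41 < 44, go left
  at 35: 33 <= 35 <= 41, this is the LCA
LCA = 35


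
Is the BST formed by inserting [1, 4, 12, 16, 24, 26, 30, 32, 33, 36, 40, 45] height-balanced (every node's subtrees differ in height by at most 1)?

Tree (level-order array): [1, None, 4, None, 12, None, 16, None, 24, None, 26, None, 30, None, 32, None, 33, None, 36, None, 40, None, 45]
Definition: a tree is height-balanced if, at every node, |h(left) - h(right)| <= 1 (empty subtree has height -1).
Bottom-up per-node check:
  node 45: h_left=-1, h_right=-1, diff=0 [OK], height=0
  node 40: h_left=-1, h_right=0, diff=1 [OK], height=1
  node 36: h_left=-1, h_right=1, diff=2 [FAIL (|-1-1|=2 > 1)], height=2
  node 33: h_left=-1, h_right=2, diff=3 [FAIL (|-1-2|=3 > 1)], height=3
  node 32: h_left=-1, h_right=3, diff=4 [FAIL (|-1-3|=4 > 1)], height=4
  node 30: h_left=-1, h_right=4, diff=5 [FAIL (|-1-4|=5 > 1)], height=5
  node 26: h_left=-1, h_right=5, diff=6 [FAIL (|-1-5|=6 > 1)], height=6
  node 24: h_left=-1, h_right=6, diff=7 [FAIL (|-1-6|=7 > 1)], height=7
  node 16: h_left=-1, h_right=7, diff=8 [FAIL (|-1-7|=8 > 1)], height=8
  node 12: h_left=-1, h_right=8, diff=9 [FAIL (|-1-8|=9 > 1)], height=9
  node 4: h_left=-1, h_right=9, diff=10 [FAIL (|-1-9|=10 > 1)], height=10
  node 1: h_left=-1, h_right=10, diff=11 [FAIL (|-1-10|=11 > 1)], height=11
Node 36 violates the condition: |-1 - 1| = 2 > 1.
Result: Not balanced


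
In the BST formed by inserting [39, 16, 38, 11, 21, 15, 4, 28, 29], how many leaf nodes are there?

Tree built from: [39, 16, 38, 11, 21, 15, 4, 28, 29]
Tree (level-order array): [39, 16, None, 11, 38, 4, 15, 21, None, None, None, None, None, None, 28, None, 29]
Rule: A leaf has 0 children.
Per-node child counts:
  node 39: 1 child(ren)
  node 16: 2 child(ren)
  node 11: 2 child(ren)
  node 4: 0 child(ren)
  node 15: 0 child(ren)
  node 38: 1 child(ren)
  node 21: 1 child(ren)
  node 28: 1 child(ren)
  node 29: 0 child(ren)
Matching nodes: [4, 15, 29]
Count of leaf nodes: 3


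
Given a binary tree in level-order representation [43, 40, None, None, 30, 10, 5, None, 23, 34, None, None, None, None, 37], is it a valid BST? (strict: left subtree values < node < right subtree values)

Level-order array: [43, 40, None, None, 30, 10, 5, None, 23, 34, None, None, None, None, 37]
Validate using subtree bounds (lo, hi): at each node, require lo < value < hi,
then recurse left with hi=value and right with lo=value.
Preorder trace (stopping at first violation):
  at node 43 with bounds (-inf, +inf): OK
  at node 40 with bounds (-inf, 43): OK
  at node 30 with bounds (40, 43): VIOLATION
Node 30 violates its bound: not (40 < 30 < 43).
Result: Not a valid BST


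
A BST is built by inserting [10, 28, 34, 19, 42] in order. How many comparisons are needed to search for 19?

Search path for 19: 10 -> 28 -> 19
Found: True
Comparisons: 3


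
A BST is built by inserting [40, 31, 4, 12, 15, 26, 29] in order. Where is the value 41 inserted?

Starting tree (level order): [40, 31, None, 4, None, None, 12, None, 15, None, 26, None, 29]
Insertion path: 40
Result: insert 41 as right child of 40
Final tree (level order): [40, 31, 41, 4, None, None, None, None, 12, None, 15, None, 26, None, 29]


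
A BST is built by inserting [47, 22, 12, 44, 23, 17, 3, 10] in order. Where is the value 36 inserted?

Starting tree (level order): [47, 22, None, 12, 44, 3, 17, 23, None, None, 10]
Insertion path: 47 -> 22 -> 44 -> 23
Result: insert 36 as right child of 23
Final tree (level order): [47, 22, None, 12, 44, 3, 17, 23, None, None, 10, None, None, None, 36]


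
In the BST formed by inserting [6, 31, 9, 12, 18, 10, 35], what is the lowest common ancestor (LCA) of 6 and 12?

Tree insertion order: [6, 31, 9, 12, 18, 10, 35]
Tree (level-order array): [6, None, 31, 9, 35, None, 12, None, None, 10, 18]
In a BST, the LCA of p=6, q=12 is the first node v on the
root-to-leaf path with p <= v <= q (go left if both < v, right if both > v).
Walk from root:
  at 6: 6 <= 6 <= 12, this is the LCA
LCA = 6


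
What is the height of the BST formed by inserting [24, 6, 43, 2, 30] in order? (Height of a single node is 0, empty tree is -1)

Insertion order: [24, 6, 43, 2, 30]
Tree (level-order array): [24, 6, 43, 2, None, 30]
Compute height bottom-up (empty subtree = -1):
  height(2) = 1 + max(-1, -1) = 0
  height(6) = 1 + max(0, -1) = 1
  height(30) = 1 + max(-1, -1) = 0
  height(43) = 1 + max(0, -1) = 1
  height(24) = 1 + max(1, 1) = 2
Height = 2


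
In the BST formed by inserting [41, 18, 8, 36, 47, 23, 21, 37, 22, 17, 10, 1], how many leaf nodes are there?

Tree built from: [41, 18, 8, 36, 47, 23, 21, 37, 22, 17, 10, 1]
Tree (level-order array): [41, 18, 47, 8, 36, None, None, 1, 17, 23, 37, None, None, 10, None, 21, None, None, None, None, None, None, 22]
Rule: A leaf has 0 children.
Per-node child counts:
  node 41: 2 child(ren)
  node 18: 2 child(ren)
  node 8: 2 child(ren)
  node 1: 0 child(ren)
  node 17: 1 child(ren)
  node 10: 0 child(ren)
  node 36: 2 child(ren)
  node 23: 1 child(ren)
  node 21: 1 child(ren)
  node 22: 0 child(ren)
  node 37: 0 child(ren)
  node 47: 0 child(ren)
Matching nodes: [1, 10, 22, 37, 47]
Count of leaf nodes: 5


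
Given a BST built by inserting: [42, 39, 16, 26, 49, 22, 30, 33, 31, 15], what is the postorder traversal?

Tree insertion order: [42, 39, 16, 26, 49, 22, 30, 33, 31, 15]
Tree (level-order array): [42, 39, 49, 16, None, None, None, 15, 26, None, None, 22, 30, None, None, None, 33, 31]
Postorder traversal: [15, 22, 31, 33, 30, 26, 16, 39, 49, 42]


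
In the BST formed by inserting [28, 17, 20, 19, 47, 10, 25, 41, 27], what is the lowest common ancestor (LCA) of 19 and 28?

Tree insertion order: [28, 17, 20, 19, 47, 10, 25, 41, 27]
Tree (level-order array): [28, 17, 47, 10, 20, 41, None, None, None, 19, 25, None, None, None, None, None, 27]
In a BST, the LCA of p=19, q=28 is the first node v on the
root-to-leaf path with p <= v <= q (go left if both < v, right if both > v).
Walk from root:
  at 28: 19 <= 28 <= 28, this is the LCA
LCA = 28


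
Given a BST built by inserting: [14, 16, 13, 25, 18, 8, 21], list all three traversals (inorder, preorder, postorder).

Tree insertion order: [14, 16, 13, 25, 18, 8, 21]
Tree (level-order array): [14, 13, 16, 8, None, None, 25, None, None, 18, None, None, 21]
Inorder (L, root, R): [8, 13, 14, 16, 18, 21, 25]
Preorder (root, L, R): [14, 13, 8, 16, 25, 18, 21]
Postorder (L, R, root): [8, 13, 21, 18, 25, 16, 14]


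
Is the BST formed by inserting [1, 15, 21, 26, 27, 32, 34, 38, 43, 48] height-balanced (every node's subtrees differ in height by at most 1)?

Tree (level-order array): [1, None, 15, None, 21, None, 26, None, 27, None, 32, None, 34, None, 38, None, 43, None, 48]
Definition: a tree is height-balanced if, at every node, |h(left) - h(right)| <= 1 (empty subtree has height -1).
Bottom-up per-node check:
  node 48: h_left=-1, h_right=-1, diff=0 [OK], height=0
  node 43: h_left=-1, h_right=0, diff=1 [OK], height=1
  node 38: h_left=-1, h_right=1, diff=2 [FAIL (|-1-1|=2 > 1)], height=2
  node 34: h_left=-1, h_right=2, diff=3 [FAIL (|-1-2|=3 > 1)], height=3
  node 32: h_left=-1, h_right=3, diff=4 [FAIL (|-1-3|=4 > 1)], height=4
  node 27: h_left=-1, h_right=4, diff=5 [FAIL (|-1-4|=5 > 1)], height=5
  node 26: h_left=-1, h_right=5, diff=6 [FAIL (|-1-5|=6 > 1)], height=6
  node 21: h_left=-1, h_right=6, diff=7 [FAIL (|-1-6|=7 > 1)], height=7
  node 15: h_left=-1, h_right=7, diff=8 [FAIL (|-1-7|=8 > 1)], height=8
  node 1: h_left=-1, h_right=8, diff=9 [FAIL (|-1-8|=9 > 1)], height=9
Node 38 violates the condition: |-1 - 1| = 2 > 1.
Result: Not balanced


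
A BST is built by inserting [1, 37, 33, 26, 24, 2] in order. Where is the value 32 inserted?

Starting tree (level order): [1, None, 37, 33, None, 26, None, 24, None, 2]
Insertion path: 1 -> 37 -> 33 -> 26
Result: insert 32 as right child of 26
Final tree (level order): [1, None, 37, 33, None, 26, None, 24, 32, 2]


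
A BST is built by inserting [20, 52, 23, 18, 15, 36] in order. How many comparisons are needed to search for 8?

Search path for 8: 20 -> 18 -> 15
Found: False
Comparisons: 3


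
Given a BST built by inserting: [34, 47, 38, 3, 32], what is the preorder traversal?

Tree insertion order: [34, 47, 38, 3, 32]
Tree (level-order array): [34, 3, 47, None, 32, 38]
Preorder traversal: [34, 3, 32, 47, 38]


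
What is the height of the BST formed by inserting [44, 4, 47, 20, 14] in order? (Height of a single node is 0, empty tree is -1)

Insertion order: [44, 4, 47, 20, 14]
Tree (level-order array): [44, 4, 47, None, 20, None, None, 14]
Compute height bottom-up (empty subtree = -1):
  height(14) = 1 + max(-1, -1) = 0
  height(20) = 1 + max(0, -1) = 1
  height(4) = 1 + max(-1, 1) = 2
  height(47) = 1 + max(-1, -1) = 0
  height(44) = 1 + max(2, 0) = 3
Height = 3


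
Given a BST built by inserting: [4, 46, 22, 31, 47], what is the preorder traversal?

Tree insertion order: [4, 46, 22, 31, 47]
Tree (level-order array): [4, None, 46, 22, 47, None, 31]
Preorder traversal: [4, 46, 22, 31, 47]


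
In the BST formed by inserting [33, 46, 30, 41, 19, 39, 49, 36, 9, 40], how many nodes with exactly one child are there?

Tree built from: [33, 46, 30, 41, 19, 39, 49, 36, 9, 40]
Tree (level-order array): [33, 30, 46, 19, None, 41, 49, 9, None, 39, None, None, None, None, None, 36, 40]
Rule: These are nodes with exactly 1 non-null child.
Per-node child counts:
  node 33: 2 child(ren)
  node 30: 1 child(ren)
  node 19: 1 child(ren)
  node 9: 0 child(ren)
  node 46: 2 child(ren)
  node 41: 1 child(ren)
  node 39: 2 child(ren)
  node 36: 0 child(ren)
  node 40: 0 child(ren)
  node 49: 0 child(ren)
Matching nodes: [30, 19, 41]
Count of nodes with exactly one child: 3


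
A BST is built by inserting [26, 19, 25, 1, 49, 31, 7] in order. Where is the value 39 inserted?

Starting tree (level order): [26, 19, 49, 1, 25, 31, None, None, 7]
Insertion path: 26 -> 49 -> 31
Result: insert 39 as right child of 31
Final tree (level order): [26, 19, 49, 1, 25, 31, None, None, 7, None, None, None, 39]


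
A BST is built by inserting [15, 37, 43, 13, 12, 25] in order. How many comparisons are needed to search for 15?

Search path for 15: 15
Found: True
Comparisons: 1


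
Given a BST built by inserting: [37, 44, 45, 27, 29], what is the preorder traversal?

Tree insertion order: [37, 44, 45, 27, 29]
Tree (level-order array): [37, 27, 44, None, 29, None, 45]
Preorder traversal: [37, 27, 29, 44, 45]


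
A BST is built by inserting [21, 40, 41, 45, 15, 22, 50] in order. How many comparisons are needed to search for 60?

Search path for 60: 21 -> 40 -> 41 -> 45 -> 50
Found: False
Comparisons: 5


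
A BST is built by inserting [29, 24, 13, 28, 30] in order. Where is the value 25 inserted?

Starting tree (level order): [29, 24, 30, 13, 28]
Insertion path: 29 -> 24 -> 28
Result: insert 25 as left child of 28
Final tree (level order): [29, 24, 30, 13, 28, None, None, None, None, 25]


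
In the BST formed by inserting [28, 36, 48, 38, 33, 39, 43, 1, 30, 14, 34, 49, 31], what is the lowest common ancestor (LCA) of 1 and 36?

Tree insertion order: [28, 36, 48, 38, 33, 39, 43, 1, 30, 14, 34, 49, 31]
Tree (level-order array): [28, 1, 36, None, 14, 33, 48, None, None, 30, 34, 38, 49, None, 31, None, None, None, 39, None, None, None, None, None, 43]
In a BST, the LCA of p=1, q=36 is the first node v on the
root-to-leaf path with p <= v <= q (go left if both < v, right if both > v).
Walk from root:
  at 28: 1 <= 28 <= 36, this is the LCA
LCA = 28


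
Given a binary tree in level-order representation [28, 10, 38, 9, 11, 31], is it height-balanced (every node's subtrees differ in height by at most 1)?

Tree (level-order array): [28, 10, 38, 9, 11, 31]
Definition: a tree is height-balanced if, at every node, |h(left) - h(right)| <= 1 (empty subtree has height -1).
Bottom-up per-node check:
  node 9: h_left=-1, h_right=-1, diff=0 [OK], height=0
  node 11: h_left=-1, h_right=-1, diff=0 [OK], height=0
  node 10: h_left=0, h_right=0, diff=0 [OK], height=1
  node 31: h_left=-1, h_right=-1, diff=0 [OK], height=0
  node 38: h_left=0, h_right=-1, diff=1 [OK], height=1
  node 28: h_left=1, h_right=1, diff=0 [OK], height=2
All nodes satisfy the balance condition.
Result: Balanced


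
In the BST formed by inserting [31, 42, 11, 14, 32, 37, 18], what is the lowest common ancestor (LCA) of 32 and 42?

Tree insertion order: [31, 42, 11, 14, 32, 37, 18]
Tree (level-order array): [31, 11, 42, None, 14, 32, None, None, 18, None, 37]
In a BST, the LCA of p=32, q=42 is the first node v on the
root-to-leaf path with p <= v <= q (go left if both < v, right if both > v).
Walk from root:
  at 31: both 32 and 42 > 31, go right
  at 42: 32 <= 42 <= 42, this is the LCA
LCA = 42


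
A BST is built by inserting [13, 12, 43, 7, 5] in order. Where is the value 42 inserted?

Starting tree (level order): [13, 12, 43, 7, None, None, None, 5]
Insertion path: 13 -> 43
Result: insert 42 as left child of 43
Final tree (level order): [13, 12, 43, 7, None, 42, None, 5]


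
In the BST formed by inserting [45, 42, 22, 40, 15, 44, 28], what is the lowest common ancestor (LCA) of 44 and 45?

Tree insertion order: [45, 42, 22, 40, 15, 44, 28]
Tree (level-order array): [45, 42, None, 22, 44, 15, 40, None, None, None, None, 28]
In a BST, the LCA of p=44, q=45 is the first node v on the
root-to-leaf path with p <= v <= q (go left if both < v, right if both > v).
Walk from root:
  at 45: 44 <= 45 <= 45, this is the LCA
LCA = 45


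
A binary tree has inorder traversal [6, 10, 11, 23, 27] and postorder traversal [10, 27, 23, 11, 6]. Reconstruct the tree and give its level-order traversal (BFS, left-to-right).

Inorder:   [6, 10, 11, 23, 27]
Postorder: [10, 27, 23, 11, 6]
Algorithm: postorder visits root last, so walk postorder right-to-left;
each value is the root of the current inorder slice — split it at that
value, recurse on the right subtree first, then the left.
Recursive splits:
  root=6; inorder splits into left=[], right=[10, 11, 23, 27]
  root=11; inorder splits into left=[10], right=[23, 27]
  root=23; inorder splits into left=[], right=[27]
  root=27; inorder splits into left=[], right=[]
  root=10; inorder splits into left=[], right=[]
Reconstructed level-order: [6, 11, 10, 23, 27]


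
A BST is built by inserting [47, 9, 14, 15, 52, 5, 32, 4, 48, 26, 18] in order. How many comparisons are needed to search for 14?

Search path for 14: 47 -> 9 -> 14
Found: True
Comparisons: 3


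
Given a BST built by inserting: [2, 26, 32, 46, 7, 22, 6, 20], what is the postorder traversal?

Tree insertion order: [2, 26, 32, 46, 7, 22, 6, 20]
Tree (level-order array): [2, None, 26, 7, 32, 6, 22, None, 46, None, None, 20]
Postorder traversal: [6, 20, 22, 7, 46, 32, 26, 2]


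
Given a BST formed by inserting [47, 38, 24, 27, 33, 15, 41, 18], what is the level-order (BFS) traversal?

Tree insertion order: [47, 38, 24, 27, 33, 15, 41, 18]
Tree (level-order array): [47, 38, None, 24, 41, 15, 27, None, None, None, 18, None, 33]
BFS from the root, enqueuing left then right child of each popped node:
  queue [47] -> pop 47, enqueue [38], visited so far: [47]
  queue [38] -> pop 38, enqueue [24, 41], visited so far: [47, 38]
  queue [24, 41] -> pop 24, enqueue [15, 27], visited so far: [47, 38, 24]
  queue [41, 15, 27] -> pop 41, enqueue [none], visited so far: [47, 38, 24, 41]
  queue [15, 27] -> pop 15, enqueue [18], visited so far: [47, 38, 24, 41, 15]
  queue [27, 18] -> pop 27, enqueue [33], visited so far: [47, 38, 24, 41, 15, 27]
  queue [18, 33] -> pop 18, enqueue [none], visited so far: [47, 38, 24, 41, 15, 27, 18]
  queue [33] -> pop 33, enqueue [none], visited so far: [47, 38, 24, 41, 15, 27, 18, 33]
Result: [47, 38, 24, 41, 15, 27, 18, 33]


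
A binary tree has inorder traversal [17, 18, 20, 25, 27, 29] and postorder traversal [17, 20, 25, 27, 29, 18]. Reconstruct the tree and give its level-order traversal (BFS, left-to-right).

Inorder:   [17, 18, 20, 25, 27, 29]
Postorder: [17, 20, 25, 27, 29, 18]
Algorithm: postorder visits root last, so walk postorder right-to-left;
each value is the root of the current inorder slice — split it at that
value, recurse on the right subtree first, then the left.
Recursive splits:
  root=18; inorder splits into left=[17], right=[20, 25, 27, 29]
  root=29; inorder splits into left=[20, 25, 27], right=[]
  root=27; inorder splits into left=[20, 25], right=[]
  root=25; inorder splits into left=[20], right=[]
  root=20; inorder splits into left=[], right=[]
  root=17; inorder splits into left=[], right=[]
Reconstructed level-order: [18, 17, 29, 27, 25, 20]


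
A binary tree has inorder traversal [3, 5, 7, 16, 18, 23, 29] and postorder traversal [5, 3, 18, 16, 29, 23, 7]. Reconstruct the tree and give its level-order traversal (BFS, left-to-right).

Inorder:   [3, 5, 7, 16, 18, 23, 29]
Postorder: [5, 3, 18, 16, 29, 23, 7]
Algorithm: postorder visits root last, so walk postorder right-to-left;
each value is the root of the current inorder slice — split it at that
value, recurse on the right subtree first, then the left.
Recursive splits:
  root=7; inorder splits into left=[3, 5], right=[16, 18, 23, 29]
  root=23; inorder splits into left=[16, 18], right=[29]
  root=29; inorder splits into left=[], right=[]
  root=16; inorder splits into left=[], right=[18]
  root=18; inorder splits into left=[], right=[]
  root=3; inorder splits into left=[], right=[5]
  root=5; inorder splits into left=[], right=[]
Reconstructed level-order: [7, 3, 23, 5, 16, 29, 18]


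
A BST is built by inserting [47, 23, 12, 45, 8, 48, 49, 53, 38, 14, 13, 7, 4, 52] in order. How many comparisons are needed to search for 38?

Search path for 38: 47 -> 23 -> 45 -> 38
Found: True
Comparisons: 4


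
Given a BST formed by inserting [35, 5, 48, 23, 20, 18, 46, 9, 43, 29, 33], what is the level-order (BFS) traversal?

Tree insertion order: [35, 5, 48, 23, 20, 18, 46, 9, 43, 29, 33]
Tree (level-order array): [35, 5, 48, None, 23, 46, None, 20, 29, 43, None, 18, None, None, 33, None, None, 9]
BFS from the root, enqueuing left then right child of each popped node:
  queue [35] -> pop 35, enqueue [5, 48], visited so far: [35]
  queue [5, 48] -> pop 5, enqueue [23], visited so far: [35, 5]
  queue [48, 23] -> pop 48, enqueue [46], visited so far: [35, 5, 48]
  queue [23, 46] -> pop 23, enqueue [20, 29], visited so far: [35, 5, 48, 23]
  queue [46, 20, 29] -> pop 46, enqueue [43], visited so far: [35, 5, 48, 23, 46]
  queue [20, 29, 43] -> pop 20, enqueue [18], visited so far: [35, 5, 48, 23, 46, 20]
  queue [29, 43, 18] -> pop 29, enqueue [33], visited so far: [35, 5, 48, 23, 46, 20, 29]
  queue [43, 18, 33] -> pop 43, enqueue [none], visited so far: [35, 5, 48, 23, 46, 20, 29, 43]
  queue [18, 33] -> pop 18, enqueue [9], visited so far: [35, 5, 48, 23, 46, 20, 29, 43, 18]
  queue [33, 9] -> pop 33, enqueue [none], visited so far: [35, 5, 48, 23, 46, 20, 29, 43, 18, 33]
  queue [9] -> pop 9, enqueue [none], visited so far: [35, 5, 48, 23, 46, 20, 29, 43, 18, 33, 9]
Result: [35, 5, 48, 23, 46, 20, 29, 43, 18, 33, 9]


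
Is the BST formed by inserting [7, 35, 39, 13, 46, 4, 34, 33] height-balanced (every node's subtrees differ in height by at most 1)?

Tree (level-order array): [7, 4, 35, None, None, 13, 39, None, 34, None, 46, 33]
Definition: a tree is height-balanced if, at every node, |h(left) - h(right)| <= 1 (empty subtree has height -1).
Bottom-up per-node check:
  node 4: h_left=-1, h_right=-1, diff=0 [OK], height=0
  node 33: h_left=-1, h_right=-1, diff=0 [OK], height=0
  node 34: h_left=0, h_right=-1, diff=1 [OK], height=1
  node 13: h_left=-1, h_right=1, diff=2 [FAIL (|-1-1|=2 > 1)], height=2
  node 46: h_left=-1, h_right=-1, diff=0 [OK], height=0
  node 39: h_left=-1, h_right=0, diff=1 [OK], height=1
  node 35: h_left=2, h_right=1, diff=1 [OK], height=3
  node 7: h_left=0, h_right=3, diff=3 [FAIL (|0-3|=3 > 1)], height=4
Node 13 violates the condition: |-1 - 1| = 2 > 1.
Result: Not balanced


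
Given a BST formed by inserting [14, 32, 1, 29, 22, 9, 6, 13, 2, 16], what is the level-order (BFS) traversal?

Tree insertion order: [14, 32, 1, 29, 22, 9, 6, 13, 2, 16]
Tree (level-order array): [14, 1, 32, None, 9, 29, None, 6, 13, 22, None, 2, None, None, None, 16]
BFS from the root, enqueuing left then right child of each popped node:
  queue [14] -> pop 14, enqueue [1, 32], visited so far: [14]
  queue [1, 32] -> pop 1, enqueue [9], visited so far: [14, 1]
  queue [32, 9] -> pop 32, enqueue [29], visited so far: [14, 1, 32]
  queue [9, 29] -> pop 9, enqueue [6, 13], visited so far: [14, 1, 32, 9]
  queue [29, 6, 13] -> pop 29, enqueue [22], visited so far: [14, 1, 32, 9, 29]
  queue [6, 13, 22] -> pop 6, enqueue [2], visited so far: [14, 1, 32, 9, 29, 6]
  queue [13, 22, 2] -> pop 13, enqueue [none], visited so far: [14, 1, 32, 9, 29, 6, 13]
  queue [22, 2] -> pop 22, enqueue [16], visited so far: [14, 1, 32, 9, 29, 6, 13, 22]
  queue [2, 16] -> pop 2, enqueue [none], visited so far: [14, 1, 32, 9, 29, 6, 13, 22, 2]
  queue [16] -> pop 16, enqueue [none], visited so far: [14, 1, 32, 9, 29, 6, 13, 22, 2, 16]
Result: [14, 1, 32, 9, 29, 6, 13, 22, 2, 16]


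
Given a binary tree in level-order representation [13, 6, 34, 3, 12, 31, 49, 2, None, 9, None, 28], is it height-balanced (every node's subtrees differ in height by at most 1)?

Tree (level-order array): [13, 6, 34, 3, 12, 31, 49, 2, None, 9, None, 28]
Definition: a tree is height-balanced if, at every node, |h(left) - h(right)| <= 1 (empty subtree has height -1).
Bottom-up per-node check:
  node 2: h_left=-1, h_right=-1, diff=0 [OK], height=0
  node 3: h_left=0, h_right=-1, diff=1 [OK], height=1
  node 9: h_left=-1, h_right=-1, diff=0 [OK], height=0
  node 12: h_left=0, h_right=-1, diff=1 [OK], height=1
  node 6: h_left=1, h_right=1, diff=0 [OK], height=2
  node 28: h_left=-1, h_right=-1, diff=0 [OK], height=0
  node 31: h_left=0, h_right=-1, diff=1 [OK], height=1
  node 49: h_left=-1, h_right=-1, diff=0 [OK], height=0
  node 34: h_left=1, h_right=0, diff=1 [OK], height=2
  node 13: h_left=2, h_right=2, diff=0 [OK], height=3
All nodes satisfy the balance condition.
Result: Balanced


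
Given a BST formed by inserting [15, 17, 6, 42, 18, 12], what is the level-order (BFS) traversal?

Tree insertion order: [15, 17, 6, 42, 18, 12]
Tree (level-order array): [15, 6, 17, None, 12, None, 42, None, None, 18]
BFS from the root, enqueuing left then right child of each popped node:
  queue [15] -> pop 15, enqueue [6, 17], visited so far: [15]
  queue [6, 17] -> pop 6, enqueue [12], visited so far: [15, 6]
  queue [17, 12] -> pop 17, enqueue [42], visited so far: [15, 6, 17]
  queue [12, 42] -> pop 12, enqueue [none], visited so far: [15, 6, 17, 12]
  queue [42] -> pop 42, enqueue [18], visited so far: [15, 6, 17, 12, 42]
  queue [18] -> pop 18, enqueue [none], visited so far: [15, 6, 17, 12, 42, 18]
Result: [15, 6, 17, 12, 42, 18]


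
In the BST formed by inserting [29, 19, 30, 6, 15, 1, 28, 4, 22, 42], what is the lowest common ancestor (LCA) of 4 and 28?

Tree insertion order: [29, 19, 30, 6, 15, 1, 28, 4, 22, 42]
Tree (level-order array): [29, 19, 30, 6, 28, None, 42, 1, 15, 22, None, None, None, None, 4]
In a BST, the LCA of p=4, q=28 is the first node v on the
root-to-leaf path with p <= v <= q (go left if both < v, right if both > v).
Walk from root:
  at 29: both 4 and 28 < 29, go left
  at 19: 4 <= 19 <= 28, this is the LCA
LCA = 19


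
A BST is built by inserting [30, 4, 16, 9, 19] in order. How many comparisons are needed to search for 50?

Search path for 50: 30
Found: False
Comparisons: 1


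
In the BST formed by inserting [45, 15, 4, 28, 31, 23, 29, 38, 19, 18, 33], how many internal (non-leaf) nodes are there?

Tree built from: [45, 15, 4, 28, 31, 23, 29, 38, 19, 18, 33]
Tree (level-order array): [45, 15, None, 4, 28, None, None, 23, 31, 19, None, 29, 38, 18, None, None, None, 33]
Rule: An internal node has at least one child.
Per-node child counts:
  node 45: 1 child(ren)
  node 15: 2 child(ren)
  node 4: 0 child(ren)
  node 28: 2 child(ren)
  node 23: 1 child(ren)
  node 19: 1 child(ren)
  node 18: 0 child(ren)
  node 31: 2 child(ren)
  node 29: 0 child(ren)
  node 38: 1 child(ren)
  node 33: 0 child(ren)
Matching nodes: [45, 15, 28, 23, 19, 31, 38]
Count of internal (non-leaf) nodes: 7


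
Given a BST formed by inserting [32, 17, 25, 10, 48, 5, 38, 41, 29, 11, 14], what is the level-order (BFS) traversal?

Tree insertion order: [32, 17, 25, 10, 48, 5, 38, 41, 29, 11, 14]
Tree (level-order array): [32, 17, 48, 10, 25, 38, None, 5, 11, None, 29, None, 41, None, None, None, 14]
BFS from the root, enqueuing left then right child of each popped node:
  queue [32] -> pop 32, enqueue [17, 48], visited so far: [32]
  queue [17, 48] -> pop 17, enqueue [10, 25], visited so far: [32, 17]
  queue [48, 10, 25] -> pop 48, enqueue [38], visited so far: [32, 17, 48]
  queue [10, 25, 38] -> pop 10, enqueue [5, 11], visited so far: [32, 17, 48, 10]
  queue [25, 38, 5, 11] -> pop 25, enqueue [29], visited so far: [32, 17, 48, 10, 25]
  queue [38, 5, 11, 29] -> pop 38, enqueue [41], visited so far: [32, 17, 48, 10, 25, 38]
  queue [5, 11, 29, 41] -> pop 5, enqueue [none], visited so far: [32, 17, 48, 10, 25, 38, 5]
  queue [11, 29, 41] -> pop 11, enqueue [14], visited so far: [32, 17, 48, 10, 25, 38, 5, 11]
  queue [29, 41, 14] -> pop 29, enqueue [none], visited so far: [32, 17, 48, 10, 25, 38, 5, 11, 29]
  queue [41, 14] -> pop 41, enqueue [none], visited so far: [32, 17, 48, 10, 25, 38, 5, 11, 29, 41]
  queue [14] -> pop 14, enqueue [none], visited so far: [32, 17, 48, 10, 25, 38, 5, 11, 29, 41, 14]
Result: [32, 17, 48, 10, 25, 38, 5, 11, 29, 41, 14]


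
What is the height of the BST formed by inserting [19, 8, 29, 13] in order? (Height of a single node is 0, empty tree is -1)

Insertion order: [19, 8, 29, 13]
Tree (level-order array): [19, 8, 29, None, 13]
Compute height bottom-up (empty subtree = -1):
  height(13) = 1 + max(-1, -1) = 0
  height(8) = 1 + max(-1, 0) = 1
  height(29) = 1 + max(-1, -1) = 0
  height(19) = 1 + max(1, 0) = 2
Height = 2


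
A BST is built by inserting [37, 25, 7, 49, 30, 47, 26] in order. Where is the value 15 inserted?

Starting tree (level order): [37, 25, 49, 7, 30, 47, None, None, None, 26]
Insertion path: 37 -> 25 -> 7
Result: insert 15 as right child of 7
Final tree (level order): [37, 25, 49, 7, 30, 47, None, None, 15, 26]


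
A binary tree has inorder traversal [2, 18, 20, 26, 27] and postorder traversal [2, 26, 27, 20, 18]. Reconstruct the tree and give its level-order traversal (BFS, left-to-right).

Inorder:   [2, 18, 20, 26, 27]
Postorder: [2, 26, 27, 20, 18]
Algorithm: postorder visits root last, so walk postorder right-to-left;
each value is the root of the current inorder slice — split it at that
value, recurse on the right subtree first, then the left.
Recursive splits:
  root=18; inorder splits into left=[2], right=[20, 26, 27]
  root=20; inorder splits into left=[], right=[26, 27]
  root=27; inorder splits into left=[26], right=[]
  root=26; inorder splits into left=[], right=[]
  root=2; inorder splits into left=[], right=[]
Reconstructed level-order: [18, 2, 20, 27, 26]


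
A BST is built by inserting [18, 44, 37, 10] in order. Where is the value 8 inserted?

Starting tree (level order): [18, 10, 44, None, None, 37]
Insertion path: 18 -> 10
Result: insert 8 as left child of 10
Final tree (level order): [18, 10, 44, 8, None, 37]


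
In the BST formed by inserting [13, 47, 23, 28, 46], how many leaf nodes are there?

Tree built from: [13, 47, 23, 28, 46]
Tree (level-order array): [13, None, 47, 23, None, None, 28, None, 46]
Rule: A leaf has 0 children.
Per-node child counts:
  node 13: 1 child(ren)
  node 47: 1 child(ren)
  node 23: 1 child(ren)
  node 28: 1 child(ren)
  node 46: 0 child(ren)
Matching nodes: [46]
Count of leaf nodes: 1


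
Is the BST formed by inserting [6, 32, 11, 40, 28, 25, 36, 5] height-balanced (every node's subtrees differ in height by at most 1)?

Tree (level-order array): [6, 5, 32, None, None, 11, 40, None, 28, 36, None, 25]
Definition: a tree is height-balanced if, at every node, |h(left) - h(right)| <= 1 (empty subtree has height -1).
Bottom-up per-node check:
  node 5: h_left=-1, h_right=-1, diff=0 [OK], height=0
  node 25: h_left=-1, h_right=-1, diff=0 [OK], height=0
  node 28: h_left=0, h_right=-1, diff=1 [OK], height=1
  node 11: h_left=-1, h_right=1, diff=2 [FAIL (|-1-1|=2 > 1)], height=2
  node 36: h_left=-1, h_right=-1, diff=0 [OK], height=0
  node 40: h_left=0, h_right=-1, diff=1 [OK], height=1
  node 32: h_left=2, h_right=1, diff=1 [OK], height=3
  node 6: h_left=0, h_right=3, diff=3 [FAIL (|0-3|=3 > 1)], height=4
Node 11 violates the condition: |-1 - 1| = 2 > 1.
Result: Not balanced


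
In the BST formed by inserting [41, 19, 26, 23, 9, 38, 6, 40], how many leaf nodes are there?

Tree built from: [41, 19, 26, 23, 9, 38, 6, 40]
Tree (level-order array): [41, 19, None, 9, 26, 6, None, 23, 38, None, None, None, None, None, 40]
Rule: A leaf has 0 children.
Per-node child counts:
  node 41: 1 child(ren)
  node 19: 2 child(ren)
  node 9: 1 child(ren)
  node 6: 0 child(ren)
  node 26: 2 child(ren)
  node 23: 0 child(ren)
  node 38: 1 child(ren)
  node 40: 0 child(ren)
Matching nodes: [6, 23, 40]
Count of leaf nodes: 3


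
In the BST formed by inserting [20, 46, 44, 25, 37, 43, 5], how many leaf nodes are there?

Tree built from: [20, 46, 44, 25, 37, 43, 5]
Tree (level-order array): [20, 5, 46, None, None, 44, None, 25, None, None, 37, None, 43]
Rule: A leaf has 0 children.
Per-node child counts:
  node 20: 2 child(ren)
  node 5: 0 child(ren)
  node 46: 1 child(ren)
  node 44: 1 child(ren)
  node 25: 1 child(ren)
  node 37: 1 child(ren)
  node 43: 0 child(ren)
Matching nodes: [5, 43]
Count of leaf nodes: 2
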